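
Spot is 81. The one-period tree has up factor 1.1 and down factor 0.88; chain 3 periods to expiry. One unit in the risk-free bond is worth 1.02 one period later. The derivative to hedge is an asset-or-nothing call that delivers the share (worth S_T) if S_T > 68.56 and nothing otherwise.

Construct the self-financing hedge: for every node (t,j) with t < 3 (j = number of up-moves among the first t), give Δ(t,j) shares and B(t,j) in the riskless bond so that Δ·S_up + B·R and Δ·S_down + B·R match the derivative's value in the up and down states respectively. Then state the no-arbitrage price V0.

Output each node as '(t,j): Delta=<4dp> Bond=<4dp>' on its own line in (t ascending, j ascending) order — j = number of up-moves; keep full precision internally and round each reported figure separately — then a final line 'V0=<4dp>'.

Since d<R<u, set p* = (R−d)/(u−d) = 0.6364; price each node as the discounted p*-expectation of its children.
Terminal values V(3,·): V(3,0)=0.0000, V(3,1)=68.9990, V(3,2)=86.2488, V(3,3)=107.8110
Node (2,0) S=62.7264: V=(p*·68.9990+(1−p*)·0.0000)/1.02=43.0475; Δ=(68.9990−0.0000)/(68.9990−55.1992)=5.0000; B=V−Δ·S=-270.5845
Node (2,1) S=78.4080: V=(p*·86.2488+(1−p*)·68.9990)/1.02=78.4080; Δ=(86.2488−68.9990)/(86.2488−68.9990)=1.0000; B=V−Δ·S=0.0000
Node (2,2) S=98.0100: V=(p*·107.8110+(1−p*)·86.2488)/1.02=98.0100; Δ=(107.8110−86.2488)/(107.8110−86.2488)=1.0000; B=V−Δ·S=0.0000
Node (1,0) S=71.2800: V=(p*·78.4080+(1−p*)·43.0475)/1.02=64.2644; Δ=(78.4080−43.0475)/(78.4080−62.7264)=2.2549; B=V−Δ·S=-96.4651
Node (1,1) S=89.1000: V=(p*·98.0100+(1−p*)·78.4080)/1.02=89.1000; Δ=(98.0100−78.4080)/(98.0100−78.4080)=1.0000; B=V−Δ·S=0.0000
Node (0,0) S=81.0000: V=(p*·89.1000+(1−p*)·64.2644)/1.02=78.4989; Δ=(89.1000−64.2644)/(89.1000−71.2800)=1.3937; B=V−Δ·S=-34.3904
Each (Δ,B) replicates both successor values, so the strategy is self-financing and V0 is arbitrage-free.

(0,0): Delta=1.3937 Bond=-34.3904
(1,0): Delta=2.2549 Bond=-96.4651
(1,1): Delta=1.0000 Bond=0.0000
(2,0): Delta=5.0000 Bond=-270.5845
(2,1): Delta=1.0000 Bond=0.0000
(2,2): Delta=1.0000 Bond=0.0000
V0=78.4989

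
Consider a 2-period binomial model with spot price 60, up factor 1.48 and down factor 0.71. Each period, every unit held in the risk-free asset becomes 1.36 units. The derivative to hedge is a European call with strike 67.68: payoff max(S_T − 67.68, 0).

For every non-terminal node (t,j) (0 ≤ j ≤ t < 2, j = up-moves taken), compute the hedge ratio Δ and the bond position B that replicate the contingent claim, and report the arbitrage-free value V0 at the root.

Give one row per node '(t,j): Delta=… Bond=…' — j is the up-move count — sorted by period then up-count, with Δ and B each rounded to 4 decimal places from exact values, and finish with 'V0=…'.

Risk-neutral probability p* = (R−d)/(u−d) = (1.36−0.71)/(1.48−0.71) = 0.8442.
At expiry t=2: V(2,0)=0.0000, V(2,1)=0.0000, V(2,2)=63.7440
  t=1,j=0: stock 42.6000 → up 63.0480 (V=0.0000), down 30.2460 (V=0.0000). Price 0.0000; hedge Δ=0.0000, bond B=0.0000.
  t=1,j=1: stock 88.8000 → up 131.4240 (V=63.7440), down 63.0480 (V=0.0000). Price 39.5661; hedge Δ=0.9323, bond B=-43.2183.
  t=0,j=0: stock 60.0000 → up 88.8000 (V=39.5661), down 42.6000 (V=0.0000). Price 24.5588; hedge Δ=0.8564, bond B=-26.8257.
Self-financing check: at every node Δ·S+B equals the discounted successor values.

(0,0): Delta=0.8564 Bond=-26.8257
(1,0): Delta=0.0000 Bond=0.0000
(1,1): Delta=0.9323 Bond=-43.2183
V0=24.5588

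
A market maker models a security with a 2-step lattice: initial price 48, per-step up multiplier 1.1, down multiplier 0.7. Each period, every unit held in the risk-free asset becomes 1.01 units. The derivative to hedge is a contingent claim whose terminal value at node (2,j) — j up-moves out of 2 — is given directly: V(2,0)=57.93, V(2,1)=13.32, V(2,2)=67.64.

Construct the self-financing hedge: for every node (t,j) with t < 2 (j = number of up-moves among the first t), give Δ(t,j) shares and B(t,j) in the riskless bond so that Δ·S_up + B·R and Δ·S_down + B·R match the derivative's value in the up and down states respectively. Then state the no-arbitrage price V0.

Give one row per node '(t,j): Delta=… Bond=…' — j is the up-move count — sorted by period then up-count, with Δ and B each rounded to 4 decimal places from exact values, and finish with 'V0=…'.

Risk-neutral probability p* = (R−d)/(u−d) = (1.01−0.7)/(1.1−0.7) = 0.7750.
Terminal payoffs: V(2,0)=57.9300, V(2,1)=13.3200, V(2,2)=67.6400
Node (1,0) S=33.6000: V=(p*·13.3200+(1−p*)·57.9300)/1.01=23.1260; Δ=(13.3200−57.9300)/(36.9600−23.5200)=-3.3192; B=V−Δ·S=134.6510
Node (1,1) S=52.8000: V=(p*·67.6400+(1−p*)·13.3200)/1.01=54.8693; Δ=(67.6400−13.3200)/(58.0800−36.9600)=2.5720; B=V−Δ·S=-80.9307
Node (0,0) S=48.0000: V=(p*·54.8693+(1−p*)·23.1260)/1.01=47.2545; Δ=(54.8693−23.1260)/(52.8000−33.6000)=1.6533; B=V−Δ·S=-32.1038
The time-0 hedge costs 47.2545, which is the no-arbitrage price.

(0,0): Delta=1.6533 Bond=-32.1038
(1,0): Delta=-3.3192 Bond=134.6510
(1,1): Delta=2.5720 Bond=-80.9307
V0=47.2545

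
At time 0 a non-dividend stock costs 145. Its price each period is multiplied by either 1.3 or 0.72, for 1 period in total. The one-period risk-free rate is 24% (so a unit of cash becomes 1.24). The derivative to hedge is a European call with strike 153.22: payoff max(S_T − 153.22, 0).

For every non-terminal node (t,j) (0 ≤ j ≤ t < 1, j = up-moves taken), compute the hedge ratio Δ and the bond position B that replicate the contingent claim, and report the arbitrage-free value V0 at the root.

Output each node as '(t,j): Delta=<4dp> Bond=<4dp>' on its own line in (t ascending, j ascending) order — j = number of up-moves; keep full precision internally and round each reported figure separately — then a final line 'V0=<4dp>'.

Risk-neutral probability p* = (R−d)/(u−d) = (1.24−0.72)/(1.3−0.72) = 0.8966.
At expiry t=1: V(1,0)=0.0000, V(1,1)=35.2800
(0,0): S=145.0000. Δ = (V_up−V_dn)/(S_up−S_dn) = (35.2800−0.0000)/(188.5000−104.4000) = 0.4195. V = [p*·35.2800 + (1−p*)·0.0000]/1.24 = 25.5083. B = V − Δ·S = -35.3192.
The time-0 hedge costs 25.5083, which is the no-arbitrage price.

(0,0): Delta=0.4195 Bond=-35.3192
V0=25.5083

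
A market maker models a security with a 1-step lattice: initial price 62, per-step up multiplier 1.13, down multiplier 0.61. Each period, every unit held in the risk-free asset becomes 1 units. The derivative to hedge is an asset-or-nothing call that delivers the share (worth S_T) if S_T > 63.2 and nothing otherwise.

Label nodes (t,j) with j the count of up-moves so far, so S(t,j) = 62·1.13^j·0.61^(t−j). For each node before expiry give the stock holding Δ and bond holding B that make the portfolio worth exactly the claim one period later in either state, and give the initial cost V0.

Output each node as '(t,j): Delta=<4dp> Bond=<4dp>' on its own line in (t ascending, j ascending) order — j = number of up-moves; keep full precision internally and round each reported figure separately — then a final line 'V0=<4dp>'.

(0,0): Delta=2.1731 Bond=-82.1858
V0=52.5450

Under the risk-neutral measure, an up-move has probability p* = (R−d)/(u−d) = 0.7500 and values discount at R = 1.
At expiry t=1: V(1,0)=0.0000, V(1,1)=70.0600
(0,0): S=62.0000. Δ = (V_up−V_dn)/(S_up−S_dn) = (70.0600−0.0000)/(70.0600−37.8200) = 2.1731. V = [p*·70.0600 + (1−p*)·0.0000]/1 = 52.5450. B = V − Δ·S = -82.1858.
Root portfolio cost Δ·62+B reproduces V0=52.5450.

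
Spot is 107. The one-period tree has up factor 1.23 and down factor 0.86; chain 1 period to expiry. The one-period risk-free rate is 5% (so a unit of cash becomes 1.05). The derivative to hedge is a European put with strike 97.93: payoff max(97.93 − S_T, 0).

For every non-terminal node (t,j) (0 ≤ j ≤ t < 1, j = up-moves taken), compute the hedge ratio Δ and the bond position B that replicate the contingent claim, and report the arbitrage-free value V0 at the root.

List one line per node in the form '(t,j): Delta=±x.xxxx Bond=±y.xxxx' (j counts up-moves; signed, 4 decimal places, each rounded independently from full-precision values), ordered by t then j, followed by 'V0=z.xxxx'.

Risk-neutral probability p* = (R−d)/(u−d) = (1.05−0.86)/(1.23−0.86) = 0.5135.
Terminal payoffs: V(1,0)=5.9100, V(1,1)=0.0000
  t=0,j=0: stock 107.0000 → up 131.6100 (V=0.0000), down 92.0200 (V=5.9100). Price 2.7382; hedge Δ=-0.1493, bond B=18.7112.
Each (Δ,B) replicates both successor values, so the strategy is self-financing and V0 is arbitrage-free.

(0,0): Delta=-0.1493 Bond=18.7112
V0=2.7382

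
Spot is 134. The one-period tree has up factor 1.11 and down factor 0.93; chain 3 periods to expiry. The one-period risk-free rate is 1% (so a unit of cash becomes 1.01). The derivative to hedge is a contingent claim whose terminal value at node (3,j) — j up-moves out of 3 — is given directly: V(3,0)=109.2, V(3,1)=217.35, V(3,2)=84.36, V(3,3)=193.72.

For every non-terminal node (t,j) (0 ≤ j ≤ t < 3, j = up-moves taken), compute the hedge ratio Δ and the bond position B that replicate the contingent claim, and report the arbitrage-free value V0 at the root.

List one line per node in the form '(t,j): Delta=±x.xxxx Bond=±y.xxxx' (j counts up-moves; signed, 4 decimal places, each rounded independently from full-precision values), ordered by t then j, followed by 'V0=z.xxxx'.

Under the risk-neutral measure, an up-move has probability p* = (R−d)/(u−d) = 0.4444 and values discount at R = 1.01.
Terminal payoffs: V(3,0)=109.2000, V(3,1)=217.3500, V(3,2)=84.3600, V(3,3)=193.7200
Node (2,0) S=115.8966: V=(p*·217.3500+(1−p*)·109.2000)/1.01=155.7096; Δ=(217.3500−109.2000)/(128.6452−107.7838)=5.1842; B=V−Δ·S=-445.1238
Node (2,1) S=138.3282: V=(p*·84.3600+(1−p*)·217.3500)/1.01=156.6766; Δ=(84.3600−217.3500)/(153.5443−128.6452)=-5.3412; B=V−Δ·S=895.5099
Node (2,2) S=165.1014: V=(p*·193.7200+(1−p*)·84.3600)/1.01=131.6480; Δ=(193.7200−84.3600)/(183.2626−153.5443)=3.6799; B=V−Δ·S=-475.9076
Node (1,0) S=124.6200: V=(p*·156.6766+(1−p*)·155.7096)/1.01=154.5934; Δ=(156.6766−155.7096)/(138.3282−115.8966)=0.0431; B=V−Δ·S=149.2212
Node (1,1) S=148.7400: V=(p*·131.6480+(1−p*)·156.6766)/1.01=144.1116; Δ=(131.6480−156.6766)/(165.1014−138.3282)=-0.9348; B=V−Δ·S=283.1594
Node (0,0) S=134.0000: V=(p*·144.1116+(1−p*)·154.5934)/1.01=148.4503; Δ=(144.1116−154.5934)/(148.7400−124.6200)=-0.4346; B=V−Δ·S=206.6825
Root portfolio cost Δ·134+B reproduces V0=148.4503.

(0,0): Delta=-0.4346 Bond=206.6825
(1,0): Delta=0.0431 Bond=149.2212
(1,1): Delta=-0.9348 Bond=283.1594
(2,0): Delta=5.1842 Bond=-445.1238
(2,1): Delta=-5.3412 Bond=895.5099
(2,2): Delta=3.6799 Bond=-475.9076
V0=148.4503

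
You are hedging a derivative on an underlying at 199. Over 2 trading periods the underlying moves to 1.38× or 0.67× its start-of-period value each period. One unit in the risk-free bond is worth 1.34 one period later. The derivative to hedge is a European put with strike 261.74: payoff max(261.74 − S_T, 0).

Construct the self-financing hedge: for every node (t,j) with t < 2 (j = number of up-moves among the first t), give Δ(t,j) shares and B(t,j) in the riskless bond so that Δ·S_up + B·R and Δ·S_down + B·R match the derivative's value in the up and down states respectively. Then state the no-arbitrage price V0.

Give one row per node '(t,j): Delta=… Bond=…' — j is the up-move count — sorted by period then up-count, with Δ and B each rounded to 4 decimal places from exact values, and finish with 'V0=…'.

(0,0): Delta=-0.4157 Bond=87.6264
(1,0): Delta=-1.0000 Bond=195.3284
(1,1): Delta=-0.3987 Bond=112.7681
V0=4.9085

The replicating-portfolio and risk-neutral prices coincide; use p* = (1.34−0.67)/(1.38−0.67) = 0.9437 for the latter.
At expiry t=2: V(2,0)=172.4089, V(2,1)=77.7446, V(2,2)=0.0000
  t=1,j=0: stock 133.3300 → up 183.9954 (V=77.7446), down 89.3311 (V=172.4089). Price 61.9984; hedge Δ=-1.0000, bond B=195.3284.
  t=1,j=1: stock 274.6200 → up 378.9756 (V=0.0000), down 183.9954 (V=77.7446). Price 3.2686; hedge Δ=-0.3987, bond B=112.7681.
  t=0,j=0: stock 199.0000 → up 274.6200 (V=3.2686), down 133.3300 (V=61.9984). Price 4.9085; hedge Δ=-0.4157, bond B=87.6264.
Check: Δ(0,0)·S0 + B(0,0) = 4.9085 = V0.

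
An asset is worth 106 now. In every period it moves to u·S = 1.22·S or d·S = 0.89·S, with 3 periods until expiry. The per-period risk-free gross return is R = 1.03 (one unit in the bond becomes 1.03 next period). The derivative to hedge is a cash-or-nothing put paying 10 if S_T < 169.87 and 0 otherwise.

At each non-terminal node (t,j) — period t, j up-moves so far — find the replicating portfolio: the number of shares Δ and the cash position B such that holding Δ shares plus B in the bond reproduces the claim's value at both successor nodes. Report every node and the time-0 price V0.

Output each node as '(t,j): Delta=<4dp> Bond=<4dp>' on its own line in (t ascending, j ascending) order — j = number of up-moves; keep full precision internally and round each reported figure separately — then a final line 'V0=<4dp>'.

Since d<R<u, set p* = (R−d)/(u−d) = 0.4242; price each node as the discounted p*-expectation of its children.
At expiry t=3: V(3,0)=10.0000, V(3,1)=10.0000, V(3,2)=10.0000, V(3,3)=0.0000
Node (2,0) S=83.9626: V=(p*·10.0000+(1−p*)·10.0000)/1.03=9.7087; Δ=(10.0000−10.0000)/(102.4344−74.7267)=0.0000; B=V−Δ·S=9.7087
Node (2,1) S=115.0948: V=(p*·10.0000+(1−p*)·10.0000)/1.03=9.7087; Δ=(10.0000−10.0000)/(140.4157−102.4344)=0.0000; B=V−Δ·S=9.7087
Node (2,2) S=157.7704: V=(p*·0.0000+(1−p*)·10.0000)/1.03=5.5899; Δ=(0.0000−10.0000)/(192.4799−140.4157)=-0.1921; B=V−Δ·S=35.8929
Node (1,0) S=94.3400: V=(p*·9.7087+(1−p*)·9.7087)/1.03=9.4260; Δ=(9.7087−9.7087)/(115.0948−83.9626)=0.0000; B=V−Δ·S=9.4260
Node (1,1) S=129.3200: V=(p*·5.5899+(1−p*)·9.7087)/1.03=7.7295; Δ=(5.5899−9.7087)/(157.7704−115.0948)=-0.0965; B=V−Δ·S=20.2108
Node (0,0) S=106.0000: V=(p*·7.7295+(1−p*)·9.4260)/1.03=8.4527; Δ=(7.7295−9.4260)/(129.3200−94.3400)=-0.0485; B=V−Δ·S=13.5936
Self-financing check: at every node Δ·S+B equals the discounted successor values.

(0,0): Delta=-0.0485 Bond=13.5936
(1,0): Delta=0.0000 Bond=9.4260
(1,1): Delta=-0.0965 Bond=20.2108
(2,0): Delta=0.0000 Bond=9.7087
(2,1): Delta=0.0000 Bond=9.7087
(2,2): Delta=-0.1921 Bond=35.8929
V0=8.4527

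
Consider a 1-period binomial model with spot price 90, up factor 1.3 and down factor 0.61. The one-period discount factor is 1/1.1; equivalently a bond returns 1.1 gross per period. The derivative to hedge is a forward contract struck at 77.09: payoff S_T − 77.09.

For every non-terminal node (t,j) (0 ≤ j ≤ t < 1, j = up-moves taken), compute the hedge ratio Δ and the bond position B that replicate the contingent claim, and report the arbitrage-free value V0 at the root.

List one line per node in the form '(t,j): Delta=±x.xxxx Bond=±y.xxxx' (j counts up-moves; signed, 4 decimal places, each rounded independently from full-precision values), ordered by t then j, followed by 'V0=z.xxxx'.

(0,0): Delta=1.0000 Bond=-70.0818
V0=19.9182

No-arbitrage ⇒ martingale measure with p* = (R−d)/(u−d) = 0.7101.
Payoff layer (t=1): V(1,0)=-22.1900, V(1,1)=39.9100
(0,0): S=90.0000. Δ = (V_up−V_dn)/(S_up−S_dn) = (39.9100−-22.1900)/(117.0000−54.9000) = 1.0000. V = [p*·39.9100 + (1−p*)·-22.1900]/1.1 = 19.9182. B = V − Δ·S = -70.0818.
Each (Δ,B) replicates both successor values, so the strategy is self-financing and V0 is arbitrage-free.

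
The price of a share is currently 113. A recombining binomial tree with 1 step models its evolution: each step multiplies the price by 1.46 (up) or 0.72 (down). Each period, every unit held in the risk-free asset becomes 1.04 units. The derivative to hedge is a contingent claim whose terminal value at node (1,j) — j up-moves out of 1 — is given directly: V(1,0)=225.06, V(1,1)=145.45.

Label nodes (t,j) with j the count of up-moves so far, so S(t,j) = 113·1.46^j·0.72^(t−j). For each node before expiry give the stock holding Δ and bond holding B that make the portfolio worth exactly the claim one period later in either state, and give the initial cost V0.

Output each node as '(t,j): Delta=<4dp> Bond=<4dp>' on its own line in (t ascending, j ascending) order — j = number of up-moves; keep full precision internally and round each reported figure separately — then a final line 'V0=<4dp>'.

The replicating-portfolio and risk-neutral prices coincide; use p* = (1.04−0.72)/(1.46−0.72) = 0.4324 for the latter.
Terminal payoffs: V(1,0)=225.0600, V(1,1)=145.4500
  t=0,j=0: stock 113.0000 → up 164.9800 (V=145.4500), down 81.3600 (V=225.0600). Price 183.3020; hedge Δ=-0.9520, bond B=290.8831.
Root portfolio cost Δ·113+B reproduces V0=183.3020.

(0,0): Delta=-0.9520 Bond=290.8831
V0=183.3020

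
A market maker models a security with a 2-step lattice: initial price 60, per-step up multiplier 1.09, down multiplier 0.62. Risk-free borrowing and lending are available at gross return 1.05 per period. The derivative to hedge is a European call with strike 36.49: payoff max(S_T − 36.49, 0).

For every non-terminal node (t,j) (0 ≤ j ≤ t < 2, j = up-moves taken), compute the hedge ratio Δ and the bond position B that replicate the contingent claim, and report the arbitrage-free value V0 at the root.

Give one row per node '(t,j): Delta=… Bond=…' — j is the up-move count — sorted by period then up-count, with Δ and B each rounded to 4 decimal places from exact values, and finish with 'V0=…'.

(0,0): Delta=0.9614 Bond=-30.6939
(1,0): Delta=0.2321 Bond=-5.0982
(1,1): Delta=1.0000 Bond=-34.7524
V0=26.9907

Under the risk-neutral measure, an up-move has probability p* = (R−d)/(u−d) = 0.9149 and values discount at R = 1.05.
Terminal payoffs: V(2,0)=0.0000, V(2,1)=4.0580, V(2,2)=34.7960
Node (1,0) S=37.2000: V=(p*·4.0580+(1−p*)·0.0000)/1.05=3.5358; Δ=(4.0580−0.0000)/(40.5480−23.0640)=0.2321; B=V−Δ·S=-5.0982
Node (1,1) S=65.4000: V=(p*·34.7960+(1−p*)·4.0580)/1.05=30.6476; Δ=(34.7960−4.0580)/(71.2860−40.5480)=1.0000; B=V−Δ·S=-34.7524
Node (0,0) S=60.0000: V=(p*·30.6476+(1−p*)·3.5358)/1.05=26.9907; Δ=(30.6476−3.5358)/(65.4000−37.2000)=0.9614; B=V−Δ·S=-30.6939
Self-financing check: at every node Δ·S+B equals the discounted successor values.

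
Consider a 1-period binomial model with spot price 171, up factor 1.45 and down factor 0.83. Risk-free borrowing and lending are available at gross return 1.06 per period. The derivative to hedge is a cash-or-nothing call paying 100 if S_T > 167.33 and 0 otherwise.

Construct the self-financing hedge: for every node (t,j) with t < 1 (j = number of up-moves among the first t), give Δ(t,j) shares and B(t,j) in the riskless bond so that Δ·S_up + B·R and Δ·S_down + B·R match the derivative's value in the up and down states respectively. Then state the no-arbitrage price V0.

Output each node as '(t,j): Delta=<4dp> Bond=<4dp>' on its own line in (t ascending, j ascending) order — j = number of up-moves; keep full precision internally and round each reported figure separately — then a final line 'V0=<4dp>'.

(0,0): Delta=0.9432 Bond=-126.2934
V0=34.9970

No-arbitrage ⇒ martingale measure with p* = (R−d)/(u−d) = 0.3710.
Terminal payoffs: V(1,0)=0.0000, V(1,1)=100.0000
  t=0,j=0: stock 171.0000 → up 247.9500 (V=100.0000), down 141.9300 (V=0.0000). Price 34.9970; hedge Δ=0.9432, bond B=-126.2934.
The time-0 hedge costs 34.9970, which is the no-arbitrage price.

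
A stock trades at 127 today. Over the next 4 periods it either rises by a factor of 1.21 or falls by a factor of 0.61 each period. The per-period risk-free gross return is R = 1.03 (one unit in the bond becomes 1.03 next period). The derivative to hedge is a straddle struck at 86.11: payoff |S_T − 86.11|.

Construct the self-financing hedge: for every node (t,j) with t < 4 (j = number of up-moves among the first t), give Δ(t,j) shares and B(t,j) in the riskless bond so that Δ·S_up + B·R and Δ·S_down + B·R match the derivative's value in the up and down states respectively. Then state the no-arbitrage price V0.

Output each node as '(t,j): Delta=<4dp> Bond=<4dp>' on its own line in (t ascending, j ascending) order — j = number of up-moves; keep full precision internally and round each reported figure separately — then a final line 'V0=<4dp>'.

(0,0): Delta=0.6538 Bond=-16.7145
(1,0): Delta=0.0162 Bond=32.1806
(1,1): Delta=0.7916 Bond=-38.3858
(2,0): Delta=-1.0000 Bond=81.1669
(2,1): Delta=0.2357 Bond=12.5657
(2,2): Delta=0.9116 Bond=-61.8673
(3,0): Delta=-1.0000 Bond=83.6019
(3,1): Delta=-1.0000 Bond=83.6019
(3,2): Delta=0.5027 Bond=-17.3399
(3,3): Delta=1.0000 Bond=-83.6019
V0=66.3171

No-arbitrage ⇒ martingale measure with p* = (R−d)/(u−d) = 0.7000.
Payoff layer (t=4): V(4,0)=68.5258, V(4,1)=51.2298, V(4,2)=16.9215, V(4,3)=51.1328, V(4,4)=186.1258
  t=3,j=0: stock 28.8266 → up 34.8802 (V=51.2298), down 17.5842 (V=68.5258). Price 54.7754; hedge Δ=-1.0000, bond B=83.6019.
  t=3,j=1: stock 57.1806 → up 69.1885 (V=16.9215), down 34.8802 (V=51.2298). Price 26.4213; hedge Δ=-1.0000, bond B=83.6019.
  t=3,j=2: stock 113.4238 → up 137.2428 (V=51.1328), down 69.1885 (V=16.9215). Price 39.6790; hedge Δ=0.5027, bond B=-17.3399.
  t=3,j=3: stock 224.9882 → up 272.2358 (V=186.1258), down 137.2428 (V=51.1328). Price 141.3863; hedge Δ=1.0000, bond B=-83.6019.
  t=2,j=0: stock 47.2567 → up 57.1806 (V=26.4213), down 28.8266 (V=54.7754). Price 33.9102; hedge Δ=-1.0000, bond B=81.1669.
  t=2,j=1: stock 93.7387 → up 113.4238 (V=39.6790), down 57.1806 (V=26.4213). Price 34.6619; hedge Δ=0.2357, bond B=12.5657.
  t=2,j=2: stock 185.9407 → up 224.9882 (V=141.3863), down 113.4238 (V=39.6790). Price 107.6448; hedge Δ=0.9116, bond B=-61.8673.
  t=1,j=0: stock 77.4700 → up 93.7387 (V=34.6619), down 47.2567 (V=33.9102). Price 33.4334; hedge Δ=0.0162, bond B=32.1806.
  t=1,j=1: stock 153.6700 → up 185.9407 (V=107.6448), down 93.7387 (V=34.6619). Price 83.2523; hedge Δ=0.7916, bond B=-38.3858.
  t=0,j=0: stock 127.0000 → up 153.6700 (V=83.2523), down 77.4700 (V=33.4334). Price 66.3171; hedge Δ=0.6538, bond B=-16.7145.
Each (Δ,B) replicates both successor values, so the strategy is self-financing and V0 is arbitrage-free.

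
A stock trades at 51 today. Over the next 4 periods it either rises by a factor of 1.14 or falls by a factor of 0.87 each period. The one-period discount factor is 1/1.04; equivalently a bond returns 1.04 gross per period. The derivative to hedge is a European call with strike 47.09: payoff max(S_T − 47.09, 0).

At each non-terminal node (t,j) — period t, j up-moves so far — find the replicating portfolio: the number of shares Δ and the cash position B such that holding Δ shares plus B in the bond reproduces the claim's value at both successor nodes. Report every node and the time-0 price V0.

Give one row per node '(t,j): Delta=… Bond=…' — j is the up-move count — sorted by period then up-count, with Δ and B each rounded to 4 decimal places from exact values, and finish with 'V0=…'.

(0,0): Delta=0.8230 Bond=-29.9739
(1,0): Delta=0.5871 Bond=-20.7067
(1,1): Delta=0.9289 Bond=-37.3294
(2,0): Delta=0.1787 Bond=-5.7717
(2,1): Delta=0.7704 Bond=-30.8075
(2,2): Delta=1.0000 Bond=-43.5374
(3,0): Delta=0.0000 Bond=0.0000
(3,1): Delta=0.2590 Bond=-9.5335
(3,2): Delta=1.0000 Bond=-45.2788
(3,3): Delta=1.0000 Bond=-45.2788
V0=11.9978

Risk-neutral probability p* = (R−d)/(u−d) = (1.04−0.87)/(1.14−0.87) = 0.6296.
At expiry t=4: V(4,0)=0.0000, V(4,1)=0.0000, V(4,2)=3.0770, V(4,3)=18.6461, V(4,4)=39.0470
Node (3,0) S=33.5837: V=(p*·0.0000+(1−p*)·0.0000)/1.04=0.0000; Δ=(0.0000−0.0000)/(38.2854−29.2178)=0.0000; B=V−Δ·S=0.0000
Node (3,1) S=44.0062: V=(p*·3.0770+(1−p*)·0.0000)/1.04=1.8629; Δ=(3.0770−0.0000)/(50.1670−38.2854)=0.2590; B=V−Δ·S=-9.5335
Node (3,2) S=57.6633: V=(p*·18.6461+(1−p*)·3.0770)/1.04=12.3844; Δ=(18.6461−3.0770)/(65.7361−50.1670)=1.0000; B=V−Δ·S=-45.2788
Node (3,3) S=75.5587: V=(p*·39.0470+(1−p*)·18.6461)/1.04=30.2799; Δ=(39.0470−18.6461)/(86.1370−65.7361)=1.0000; B=V−Δ·S=-45.2788
Node (2,0) S=38.6019: V=(p*·1.8629+(1−p*)·0.0000)/1.04=1.1278; Δ=(1.8629−0.0000)/(44.0062−33.5837)=0.1787; B=V−Δ·S=-5.7717
Node (2,1) S=50.5818: V=(p*·12.3844+(1−p*)·1.8629)/1.04=8.1611; Δ=(12.3844−1.8629)/(57.6633−44.0062)=0.7704; B=V−Δ·S=-30.8075
Node (2,2) S=66.2796: V=(p*·30.2799+(1−p*)·12.3844)/1.04=22.7422; Δ=(30.2799−12.3844)/(75.5587−57.6633)=1.0000; B=V−Δ·S=-43.5374
Node (1,0) S=44.3700: V=(p*·8.1611+(1−p*)·1.1278)/1.04=5.3425; Δ=(8.1611−1.1278)/(50.5818−38.6019)=0.5871; B=V−Δ·S=-20.7067
Node (1,1) S=58.1400: V=(p*·22.7422+(1−p*)·8.1611)/1.04=16.6748; Δ=(22.7422−8.1611)/(66.2796−50.5818)=0.9289; B=V−Δ·S=-37.3294
Node (0,0) S=51.0000: V=(p*·16.6748+(1−p*)·5.3425)/1.04=11.9978; Δ=(16.6748−5.3425)/(58.1400−44.3700)=0.8230; B=V−Δ·S=-29.9739
Root portfolio cost Δ·51+B reproduces V0=11.9978.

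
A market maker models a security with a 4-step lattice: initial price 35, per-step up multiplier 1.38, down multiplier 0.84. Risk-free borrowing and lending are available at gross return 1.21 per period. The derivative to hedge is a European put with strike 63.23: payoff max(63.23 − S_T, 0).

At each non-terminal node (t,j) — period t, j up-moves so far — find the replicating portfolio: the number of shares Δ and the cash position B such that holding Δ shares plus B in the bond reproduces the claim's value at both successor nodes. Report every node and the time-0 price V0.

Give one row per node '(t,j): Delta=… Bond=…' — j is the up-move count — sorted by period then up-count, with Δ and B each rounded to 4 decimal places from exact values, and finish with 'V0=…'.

(0,0): Delta=-0.3369 Bond=15.4925
(1,0): Delta=-0.7165 Bond=29.9058
(1,1): Delta=-0.2308 Bond=13.6185
(2,0): Delta=-1.0000 Bond=43.1869
(2,1): Delta=-0.6372 Bond=32.9694
(2,2): Delta=-0.1171 Bond=8.9014
(3,0): Delta=-1.0000 Bond=52.2562
(3,1): Delta=-1.0000 Bond=52.2562
(3,2): Delta=-0.5358 Bond=34.2126
(3,3): Delta=0.0000 Bond=0.0000
V0=3.7000

No-arbitrage ⇒ martingale measure with p* = (R−d)/(u−d) = 0.6852.
At expiry t=4: V(4,0)=45.8045, V(4,1)=34.6024, V(4,2)=16.1989, V(4,3)=0.0000, V(4,4)=0.0000
  t=3,j=0: stock 20.7446 → up 28.6276 (V=34.6024), down 17.4255 (V=45.8045). Price 31.5116; hedge Δ=-1.0000, bond B=52.2562.
  t=3,j=1: stock 34.0805 → up 47.0311 (V=16.1989), down 28.6276 (V=34.6024). Price 18.1757; hedge Δ=-1.0000, bond B=52.2562.
  t=3,j=2: stock 55.9894 → up 77.2653 (V=0.0000), down 47.0311 (V=16.1989). Price 4.2146; hedge Δ=-0.5358, bond B=34.2126.
  t=3,j=3: stock 91.9825 → up 126.9359 (V=0.0000), down 77.2653 (V=0.0000). Price 0.0000; hedge Δ=0.0000, bond B=0.0000.
  t=2,j=0: stock 24.6960 → up 34.0805 (V=18.1757), down 20.7446 (V=31.5116). Price 18.4909; hedge Δ=-1.0000, bond B=43.1869.
  t=2,j=1: stock 40.5720 → up 55.9894 (V=4.2146), down 34.0805 (V=18.1757). Price 7.1155; hedge Δ=-0.6372, bond B=32.9694.
  t=2,j=2: stock 66.6540 → up 91.9825 (V=0.0000), down 55.9894 (V=4.2146). Price 1.0965; hedge Δ=-0.1171, bond B=8.9014.
  t=1,j=0: stock 29.4000 → up 40.5720 (V=7.1155), down 24.6960 (V=18.4909). Price 8.8402; hedge Δ=-0.7165, bond B=29.9058.
  t=1,j=1: stock 48.3000 → up 66.6540 (V=1.0965), down 40.5720 (V=7.1155). Price 2.4722; hedge Δ=-0.2308, bond B=13.6185.
  t=0,j=0: stock 35.0000 → up 48.3000 (V=2.4722), down 29.4000 (V=8.8402). Price 3.7000; hedge Δ=-0.3369, bond B=15.4925.
Each (Δ,B) replicates both successor values, so the strategy is self-financing and V0 is arbitrage-free.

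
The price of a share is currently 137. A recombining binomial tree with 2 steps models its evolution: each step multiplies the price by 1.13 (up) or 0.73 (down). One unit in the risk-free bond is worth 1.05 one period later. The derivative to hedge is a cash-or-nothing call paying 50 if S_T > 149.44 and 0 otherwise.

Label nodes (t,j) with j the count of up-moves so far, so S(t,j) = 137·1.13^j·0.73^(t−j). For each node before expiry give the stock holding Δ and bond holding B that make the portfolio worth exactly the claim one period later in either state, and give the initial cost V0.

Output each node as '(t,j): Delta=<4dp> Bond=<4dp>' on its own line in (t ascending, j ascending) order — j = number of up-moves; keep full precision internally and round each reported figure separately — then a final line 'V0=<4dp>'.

(0,0): Delta=0.6952 Bond=-66.2132
(1,0): Delta=0.0000 Bond=0.0000
(1,1): Delta=0.8074 Bond=-86.9048
V0=29.0249

The replicating-portfolio and risk-neutral prices coincide; use p* = (1.05−0.73)/(1.13−0.73) = 0.8000 for the latter.
At expiry t=2: V(2,0)=0.0000, V(2,1)=0.0000, V(2,2)=50.0000
  t=1,j=0: stock 100.0100 → up 113.0113 (V=0.0000), down 73.0073 (V=0.0000). Price 0.0000; hedge Δ=0.0000, bond B=0.0000.
  t=1,j=1: stock 154.8100 → up 174.9353 (V=50.0000), down 113.0113 (V=0.0000). Price 38.0952; hedge Δ=0.8074, bond B=-86.9048.
  t=0,j=0: stock 137.0000 → up 154.8100 (V=38.0952), down 100.0100 (V=0.0000). Price 29.0249; hedge Δ=0.6952, bond B=-66.2132.
Check: Δ(0,0)·S0 + B(0,0) = 29.0249 = V0.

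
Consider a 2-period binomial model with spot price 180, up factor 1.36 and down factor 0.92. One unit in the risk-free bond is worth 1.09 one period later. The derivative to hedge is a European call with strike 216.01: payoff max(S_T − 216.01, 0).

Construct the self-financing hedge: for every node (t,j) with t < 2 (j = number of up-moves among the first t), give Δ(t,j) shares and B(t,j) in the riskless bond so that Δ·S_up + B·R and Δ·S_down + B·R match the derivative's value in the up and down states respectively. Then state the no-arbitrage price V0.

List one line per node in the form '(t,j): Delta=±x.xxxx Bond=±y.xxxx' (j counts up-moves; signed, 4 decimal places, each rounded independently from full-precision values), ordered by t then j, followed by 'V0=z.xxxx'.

(0,0): Delta=0.5475 Bond=-80.1871
(1,0): Delta=0.1263 Bond=-17.6595
(1,1): Delta=1.0000 Bond=-198.1743
V0=18.3641

Under the risk-neutral measure, an up-move has probability p* = (R−d)/(u−d) = 0.3864 and values discount at R = 1.09.
At expiry t=2: V(2,0)=0.0000, V(2,1)=9.2060, V(2,2)=116.9180
(1,0): S=165.6000. Δ = (V_up−V_dn)/(S_up−S_dn) = (9.2060−0.0000)/(225.2160−152.3520) = 0.1263. V = [p*·9.2060 + (1−p*)·0.0000]/1.09 = 3.2632. B = V − Δ·S = -17.6595.
(1,1): S=244.8000. Δ = (V_up−V_dn)/(S_up−S_dn) = (116.9180−9.2060)/(332.9280−225.2160) = 1.0000. V = [p*·116.9180 + (1−p*)·9.2060]/1.09 = 46.6257. B = V − Δ·S = -198.1743.
(0,0): S=180.0000. Δ = (V_up−V_dn)/(S_up−S_dn) = (46.6257−3.2632)/(244.8000−165.6000) = 0.5475. V = [p*·46.6257 + (1−p*)·3.2632]/1.09 = 18.3641. B = V − Δ·S = -80.1871.
Each (Δ,B) replicates both successor values, so the strategy is self-financing and V0 is arbitrage-free.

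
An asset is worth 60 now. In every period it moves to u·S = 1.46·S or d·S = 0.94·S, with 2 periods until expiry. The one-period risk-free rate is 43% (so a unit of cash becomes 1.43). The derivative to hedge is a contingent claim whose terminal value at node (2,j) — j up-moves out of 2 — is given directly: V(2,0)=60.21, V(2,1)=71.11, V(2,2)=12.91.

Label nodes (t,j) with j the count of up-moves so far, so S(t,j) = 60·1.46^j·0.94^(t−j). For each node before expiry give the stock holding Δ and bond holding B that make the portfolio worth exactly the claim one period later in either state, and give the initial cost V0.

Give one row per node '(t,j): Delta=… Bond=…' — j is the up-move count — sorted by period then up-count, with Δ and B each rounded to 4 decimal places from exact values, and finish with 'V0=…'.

(0,0): Delta=-1.2151 Bond=82.3915
(1,0): Delta=0.3717 Bond=28.3260
(1,1): Delta=-1.2777 Bond=123.2991
V0=9.4848

Risk-neutral probability p* = (R−d)/(u−d) = (1.43−0.94)/(1.46−0.94) = 0.9423.
Terminal payoffs: V(2,0)=60.2100, V(2,1)=71.1100, V(2,2)=12.9100
(1,0): S=56.4000. Δ = (V_up−V_dn)/(S_up−S_dn) = (71.1100−60.2100)/(82.3440−53.0160) = 0.3717. V = [p*·71.1100 + (1−p*)·60.2100]/1.43 = 49.2875. B = V − Δ·S = 28.3260.
(1,1): S=87.6000. Δ = (V_up−V_dn)/(S_up−S_dn) = (12.9100−71.1100)/(127.8960−82.3440) = -1.2777. V = [p*·12.9100 + (1−p*)·71.1100]/1.43 = 11.3760. B = V − Δ·S = 123.2991.
(0,0): S=60.0000. Δ = (V_up−V_dn)/(S_up−S_dn) = (11.3760−49.2875)/(87.6000−56.4000) = -1.2151. V = [p*·11.3760 + (1−p*)·49.2875]/1.43 = 9.4848. B = V − Δ·S = 82.3915.
Check: Δ(0,0)·S0 + B(0,0) = 9.4848 = V0.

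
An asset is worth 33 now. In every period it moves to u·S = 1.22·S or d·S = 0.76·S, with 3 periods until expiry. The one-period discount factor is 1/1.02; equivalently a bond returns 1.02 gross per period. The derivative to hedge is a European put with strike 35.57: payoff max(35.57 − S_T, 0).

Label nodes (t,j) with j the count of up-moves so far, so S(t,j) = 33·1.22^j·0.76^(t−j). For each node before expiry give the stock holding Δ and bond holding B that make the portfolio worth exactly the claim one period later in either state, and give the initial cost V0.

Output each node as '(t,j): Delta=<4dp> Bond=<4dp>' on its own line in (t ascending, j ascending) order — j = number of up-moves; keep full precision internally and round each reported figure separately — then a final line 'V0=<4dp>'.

(0,0): Delta=-0.4882 Bond=21.4642
(1,0): Delta=-0.9155 Bond=32.6099
(1,1): Delta=-0.2835 Bond=13.6501
(2,0): Delta=-1.0000 Bond=34.8725
(2,1): Delta=-0.8750 Bond=32.0232
(2,2): Delta=0.0000 Bond=0.0000
V0=5.3529

No-arbitrage ⇒ martingale measure with p* = (R−d)/(u−d) = 0.5652.
Terminal payoffs: V(3,0)=21.0838, V(3,1)=12.3158, V(3,2)=0.0000, V(3,3)=0.0000
Node (2,0) S=19.0608: V=(p*·12.3158+(1−p*)·21.0838)/1.02=15.8117; Δ=(12.3158−21.0838)/(23.2542−14.4862)=-1.0000; B=V−Δ·S=34.8725
Node (2,1) S=30.5976: V=(p*·0.0000+(1−p*)·12.3158)/1.02=5.2497; Δ=(0.0000−12.3158)/(37.3291−23.2542)=-0.8750; B=V−Δ·S=32.0232
Node (2,2) S=49.1172: V=(p*·0.0000+(1−p*)·0.0000)/1.02=0.0000; Δ=(0.0000−0.0000)/(59.9230−37.3291)=0.0000; B=V−Δ·S=0.0000
Node (1,0) S=25.0800: V=(p*·5.2497+(1−p*)·15.8117)/1.02=9.6489; Δ=(5.2497−15.8117)/(30.5976−19.0608)=-0.9155; B=V−Δ·S=32.6099
Node (1,1) S=40.2600: V=(p*·0.0000+(1−p*)·5.2497)/1.02=2.2377; Δ=(0.0000−5.2497)/(49.1172−30.5976)=-0.2835; B=V−Δ·S=13.6501
Node (0,0) S=33.0000: V=(p*·2.2377+(1−p*)·9.6489)/1.02=5.3529; Δ=(2.2377−9.6489)/(40.2600−25.0800)=-0.4882; B=V−Δ·S=21.4642
Root portfolio cost Δ·33+B reproduces V0=5.3529.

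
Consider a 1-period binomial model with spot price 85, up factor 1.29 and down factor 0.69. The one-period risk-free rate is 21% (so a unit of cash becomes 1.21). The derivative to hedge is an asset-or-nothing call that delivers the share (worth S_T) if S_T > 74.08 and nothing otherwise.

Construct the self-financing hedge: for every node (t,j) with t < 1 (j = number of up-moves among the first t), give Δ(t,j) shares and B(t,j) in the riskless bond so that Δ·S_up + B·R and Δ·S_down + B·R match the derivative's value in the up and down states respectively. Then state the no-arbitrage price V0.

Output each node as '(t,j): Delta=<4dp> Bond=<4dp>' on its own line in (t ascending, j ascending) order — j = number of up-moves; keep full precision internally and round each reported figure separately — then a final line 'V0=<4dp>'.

The replicating-portfolio and risk-neutral prices coincide; use p* = (1.21−0.69)/(1.29−0.69) = 0.8667 for the latter.
Terminal payoffs: V(1,0)=0.0000, V(1,1)=109.6500
  t=0,j=0: stock 85.0000 → up 109.6500 (V=109.6500), down 58.6500 (V=0.0000). Price 78.5372; hedge Δ=2.1500, bond B=-104.2128.
Check: Δ(0,0)·S0 + B(0,0) = 78.5372 = V0.

(0,0): Delta=2.1500 Bond=-104.2128
V0=78.5372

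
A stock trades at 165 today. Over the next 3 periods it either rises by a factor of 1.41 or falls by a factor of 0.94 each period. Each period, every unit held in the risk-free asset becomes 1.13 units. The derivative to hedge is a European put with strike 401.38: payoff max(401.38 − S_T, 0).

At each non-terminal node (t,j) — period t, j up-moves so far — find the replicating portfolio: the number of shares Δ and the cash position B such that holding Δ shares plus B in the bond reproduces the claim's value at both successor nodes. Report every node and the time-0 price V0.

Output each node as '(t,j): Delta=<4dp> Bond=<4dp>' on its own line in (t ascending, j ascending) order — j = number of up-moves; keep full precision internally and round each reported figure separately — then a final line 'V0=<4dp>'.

(0,0): Delta=-0.8991 Bond=264.3245
(1,0): Delta=-1.0000 Bond=314.3394
(1,1): Delta=-0.7999 Bond=275.6194
(2,0): Delta=-1.0000 Bond=355.2035
(2,1): Delta=-1.0000 Bond=355.2035
(2,2): Delta=-0.6034 Bond=246.9709
V0=115.9763

Risk-neutral probability p* = (R−d)/(u−d) = (1.13−0.94)/(1.41−0.94) = 0.4043.
Payoff layer (t=3): V(3,0)=264.3336, V(3,1)=195.8105, V(3,2)=93.0257, V(3,3)=0.0000
Node (2,0) S=145.7940: V=(p*·195.8105+(1−p*)·264.3336)/1.13=209.4095; Δ=(195.8105−264.3336)/(205.5695−137.0464)=-1.0000; B=V−Δ·S=355.2035
Node (2,1) S=218.6910: V=(p*·93.0257+(1−p*)·195.8105)/1.13=136.5125; Δ=(93.0257−195.8105)/(308.3543−205.5695)=-1.0000; B=V−Δ·S=355.2035
Node (2,2) S=328.0365: V=(p*·0.0000+(1−p*)·93.0257)/1.13=49.0439; Δ=(0.0000−93.0257)/(462.5315−308.3543)=-0.6034; B=V−Δ·S=246.9709
Node (1,0) S=155.1000: V=(p*·136.5125+(1−p*)·209.4095)/1.13=159.2394; Δ=(136.5125−209.4095)/(218.6910−145.7940)=-1.0000; B=V−Δ·S=314.3394
Node (1,1) S=232.6500: V=(p*·49.0439+(1−p*)·136.5125)/1.13=89.5158; Δ=(49.0439−136.5125)/(328.0365−218.6910)=-0.7999; B=V−Δ·S=275.6194
Node (0,0) S=165.0000: V=(p*·89.5158+(1−p*)·159.2394)/1.13=115.9763; Δ=(89.5158−159.2394)/(232.6500−155.1000)=-0.8991; B=V−Δ·S=264.3245
Check: Δ(0,0)·S0 + B(0,0) = 115.9763 = V0.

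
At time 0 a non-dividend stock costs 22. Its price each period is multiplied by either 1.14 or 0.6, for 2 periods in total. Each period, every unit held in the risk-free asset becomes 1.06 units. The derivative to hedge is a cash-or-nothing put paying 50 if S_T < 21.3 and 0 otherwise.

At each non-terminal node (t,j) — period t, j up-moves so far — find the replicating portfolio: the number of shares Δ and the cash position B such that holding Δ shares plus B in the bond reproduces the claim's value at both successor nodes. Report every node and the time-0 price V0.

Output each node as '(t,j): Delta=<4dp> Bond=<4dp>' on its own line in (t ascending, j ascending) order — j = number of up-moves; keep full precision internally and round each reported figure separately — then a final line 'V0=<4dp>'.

(0,0): Delta=-3.3823 Bond=86.6190
(1,0): Delta=0.0000 Bond=47.1698
(1,1): Delta=-3.6919 Bond=99.5807
V0=12.2085

Since d<R<u, set p* = (R−d)/(u−d) = 0.8519; price each node as the discounted p*-expectation of its children.
Terminal values V(2,·): V(2,0)=50.0000, V(2,1)=50.0000, V(2,2)=0.0000
Node (1,0) S=13.2000: V=(p*·50.0000+(1−p*)·50.0000)/1.06=47.1698; Δ=(50.0000−50.0000)/(15.0480−7.9200)=0.0000; B=V−Δ·S=47.1698
Node (1,1) S=25.0800: V=(p*·0.0000+(1−p*)·50.0000)/1.06=6.9881; Δ=(0.0000−50.0000)/(28.5912−15.0480)=-3.6919; B=V−Δ·S=99.5807
Node (0,0) S=22.0000: V=(p*·6.9881+(1−p*)·47.1698)/1.06=12.2085; Δ=(6.9881−47.1698)/(25.0800−13.2000)=-3.3823; B=V−Δ·S=86.6190
Each (Δ,B) replicates both successor values, so the strategy is self-financing and V0 is arbitrage-free.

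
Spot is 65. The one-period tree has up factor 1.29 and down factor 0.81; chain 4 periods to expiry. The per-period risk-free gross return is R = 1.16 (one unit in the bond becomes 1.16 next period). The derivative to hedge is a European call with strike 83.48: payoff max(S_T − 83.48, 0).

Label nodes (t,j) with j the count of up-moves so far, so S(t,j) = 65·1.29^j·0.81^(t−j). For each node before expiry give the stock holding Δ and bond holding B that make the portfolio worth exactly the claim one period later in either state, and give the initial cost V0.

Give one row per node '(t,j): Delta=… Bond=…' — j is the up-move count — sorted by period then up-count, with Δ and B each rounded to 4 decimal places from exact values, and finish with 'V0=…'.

Risk-neutral probability p* = (R−d)/(u−d) = (1.16−0.81)/(1.29−0.81) = 0.7292.
Terminal payoffs: V(4,0)=0.0000, V(4,1)=0.0000, V(4,2)=0.0000, V(4,3)=29.5432, V(4,4)=96.5199
Node (3,0) S=34.5437: V=(p*·0.0000+(1−p*)·0.0000)/1.16=0.0000; Δ=(0.0000−0.0000)/(44.5613−27.9804)=0.0000; B=V−Δ·S=0.0000
Node (3,1) S=55.0140: V=(p*·0.0000+(1−p*)·0.0000)/1.16=0.0000; Δ=(0.0000−0.0000)/(70.9680−44.5613)=0.0000; B=V−Δ·S=0.0000
Node (3,2) S=87.6149: V=(p*·29.5432+(1−p*)·0.0000)/1.16=18.5706; Δ=(29.5432−0.0000)/(113.0232−70.9680)=0.7025; B=V−Δ·S=-42.9777
Node (3,3) S=139.5348: V=(p*·96.5199+(1−p*)·29.5432)/1.16=67.5693; Δ=(96.5199−29.5432)/(179.9999−113.0232)=1.0000; B=V−Δ·S=-71.9655
Node (2,0) S=42.6465: V=(p*·0.0000+(1−p*)·0.0000)/1.16=0.0000; Δ=(0.0000−0.0000)/(55.0140−34.5437)=0.0000; B=V−Δ·S=0.0000
Node (2,1) S=67.9185: V=(p*·18.5706+(1−p*)·0.0000)/1.16=11.6733; Δ=(18.5706−0.0000)/(87.6149−55.0140)=0.5696; B=V−Δ·S=-27.0154
Node (2,2) S=108.1665: V=(p*·67.5693+(1−p*)·18.5706)/1.16=46.8093; Δ=(67.5693−18.5706)/(139.5348−87.6149)=0.9437; B=V−Δ·S=-55.2712
Node (1,0) S=52.6500: V=(p*·11.6733+(1−p*)·0.0000)/1.16=7.3378; Δ=(11.6733−0.0000)/(67.9185−42.6465)=0.4619; B=V−Δ·S=-16.9817
Node (1,1) S=83.8500: V=(p*·46.8093+(1−p*)·11.6733)/1.16=32.1494; Δ=(46.8093−11.6733)/(108.1665−67.9185)=0.8730; B=V−Δ·S=-41.0505
Node (0,0) S=65.0000: V=(p*·32.1494+(1−p*)·7.3378)/1.16=21.9221; Δ=(32.1494−7.3378)/(83.8500−52.6500)=0.7952; B=V−Δ·S=-29.7689
Each (Δ,B) replicates both successor values, so the strategy is self-financing and V0 is arbitrage-free.

(0,0): Delta=0.7952 Bond=-29.7689
(1,0): Delta=0.4619 Bond=-16.9817
(1,1): Delta=0.8730 Bond=-41.0505
(2,0): Delta=0.0000 Bond=0.0000
(2,1): Delta=0.5696 Bond=-27.0154
(2,2): Delta=0.9437 Bond=-55.2712
(3,0): Delta=0.0000 Bond=0.0000
(3,1): Delta=0.0000 Bond=0.0000
(3,2): Delta=0.7025 Bond=-42.9777
(3,3): Delta=1.0000 Bond=-71.9655
V0=21.9221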